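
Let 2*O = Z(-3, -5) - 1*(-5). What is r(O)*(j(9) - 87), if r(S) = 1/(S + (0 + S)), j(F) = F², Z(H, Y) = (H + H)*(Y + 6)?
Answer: 6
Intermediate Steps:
Z(H, Y) = 2*H*(6 + Y) (Z(H, Y) = (2*H)*(6 + Y) = 2*H*(6 + Y))
O = -½ (O = (2*(-3)*(6 - 5) - 1*(-5))/2 = (2*(-3)*1 + 5)/2 = (-6 + 5)/2 = (½)*(-1) = -½ ≈ -0.50000)
r(S) = 1/(2*S) (r(S) = 1/(S + S) = 1/(2*S))
r(O)*(j(9) - 87) = (1/(2*(-½)))*(9² - 87) = ((½)*(-2))*(81 - 87) = -1*(-6) = 6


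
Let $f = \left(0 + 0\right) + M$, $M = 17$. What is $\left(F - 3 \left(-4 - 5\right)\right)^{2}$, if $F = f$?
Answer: $1936$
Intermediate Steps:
$f = 17$ ($f = \left(0 + 0\right) + 17 = 0 + 17 = 17$)
$F = 17$
$\left(F - 3 \left(-4 - 5\right)\right)^{2} = \left(17 - 3 \left(-4 - 5\right)\right)^{2} = \left(17 - -27\right)^{2} = \left(17 + 27\right)^{2} = 44^{2} = 1936$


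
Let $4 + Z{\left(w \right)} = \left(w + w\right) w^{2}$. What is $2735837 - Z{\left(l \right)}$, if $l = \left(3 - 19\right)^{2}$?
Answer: $-30818591$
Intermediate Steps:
$l = 256$ ($l = \left(-16\right)^{2} = 256$)
$Z{\left(w \right)} = -4 + 2 w^{3}$ ($Z{\left(w \right)} = -4 + \left(w + w\right) w^{2} = -4 + 2 w w^{2} = -4 + 2 w^{3}$)
$2735837 - Z{\left(l \right)} = 2735837 - \left(-4 + 2 \cdot 256^{3}\right) = 2735837 - \left(-4 + 2 \cdot 16777216\right) = 2735837 - \left(-4 + 33554432\right) = 2735837 - 33554428 = -30818591$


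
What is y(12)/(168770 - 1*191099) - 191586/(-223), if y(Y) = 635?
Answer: 4277782189/4979367 ≈ 859.10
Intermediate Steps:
y(12)/(168770 - 1*191099) - 191586/(-223) = 635/(168770 - 1*191099) - 191586/(-223) = 635/(168770 - 191099) - 191586*(-1/223) = 635/(-22329) + 191586/223 = 635*(-1/22329) + 191586/223 = -635/22329 + 191586/223 = 4277782189/4979367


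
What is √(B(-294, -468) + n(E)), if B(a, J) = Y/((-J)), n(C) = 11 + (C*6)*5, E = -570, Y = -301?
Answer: 331*I*√949/78 ≈ 130.73*I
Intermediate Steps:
n(C) = 11 + 30*C (n(C) = 11 + (6*C)*5 = 11 + 30*C)
B(a, J) = 301/J (B(a, J) = -301*(-1/J) = -(-301)/J = 301/J)
√(B(-294, -468) + n(E)) = √(301/(-468) + (11 + 30*(-570))) = √(301*(-1/468) + (11 - 17100)) = √(-301/468 - 17089) = √(-7997953/468) = 331*I*√949/78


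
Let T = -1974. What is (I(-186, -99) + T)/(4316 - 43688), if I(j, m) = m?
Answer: 691/13124 ≈ 0.052652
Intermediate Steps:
(I(-186, -99) + T)/(4316 - 43688) = (-99 - 1974)/(4316 - 43688) = -2073/(-39372) = -2073*(-1/39372) = 691/13124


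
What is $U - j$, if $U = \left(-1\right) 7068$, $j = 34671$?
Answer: $-41739$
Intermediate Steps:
$U = -7068$
$U - j = -7068 - 34671 = -41739$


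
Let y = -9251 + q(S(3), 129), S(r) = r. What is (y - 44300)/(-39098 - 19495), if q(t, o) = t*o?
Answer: 53164/58593 ≈ 0.90734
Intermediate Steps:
q(t, o) = o*t
y = -8864 (y = -9251 + 129*3 = -9251 + 387 = -8864)
(y - 44300)/(-39098 - 19495) = (-8864 - 44300)/(-39098 - 19495) = -53164/(-58593) = -53164*(-1/58593) = 53164/58593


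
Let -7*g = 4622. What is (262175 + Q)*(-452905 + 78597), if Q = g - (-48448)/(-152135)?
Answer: -104244197174672852/1064945 ≈ -9.7887e+10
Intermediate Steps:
g = -4622/7 (g = -1/7*4622 = -4622/7 ≈ -660.29)
Q = -703507106/1064945 (Q = -4622/7 - (-48448)/(-152135) = -4622/7 - (-48448)*(-1)/152135 = -4622/7 - 1*48448/152135 = -4622/7 - 48448/152135 = -703507106/1064945 ≈ -660.60)
(262175 + Q)*(-452905 + 78597) = (262175 - 703507106/1064945)*(-452905 + 78597) = (278498448269/1064945)*(-374308) = -104244197174672852/1064945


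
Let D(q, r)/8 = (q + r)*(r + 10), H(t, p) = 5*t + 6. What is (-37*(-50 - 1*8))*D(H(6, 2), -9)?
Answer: 463536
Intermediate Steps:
H(t, p) = 6 + 5*t
D(q, r) = 8*(10 + r)*(q + r) (D(q, r) = 8*((q + r)*(r + 10)) = 8*((q + r)*(10 + r)) = 8*((10 + r)*(q + r)) = 8*(10 + r)*(q + r))
(-37*(-50 - 1*8))*D(H(6, 2), -9) = (-37*(-50 - 1*8))*(8*(-9)**2 + 80*(6 + 5*6) + 80*(-9) + 8*(6 + 5*6)*(-9)) = (-37*(-50 - 8))*(8*81 + 80*(6 + 30) - 720 + 8*(6 + 30)*(-9)) = (-37*(-58))*(648 + 80*36 - 720 + 8*36*(-9)) = 2146*(648 + 2880 - 720 - 2592) = 2146*216 = 463536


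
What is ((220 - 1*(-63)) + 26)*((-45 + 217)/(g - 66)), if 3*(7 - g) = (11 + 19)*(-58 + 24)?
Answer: 53148/281 ≈ 189.14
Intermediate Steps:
g = 347 (g = 7 - (11 + 19)*(-58 + 24)/3 = 7 - 10*(-34) = 7 - 1/3*(-1020) = 7 + 340 = 347)
((220 - 1*(-63)) + 26)*((-45 + 217)/(g - 66)) = ((220 - 1*(-63)) + 26)*((-45 + 217)/(347 - 66)) = ((220 + 63) + 26)*(172/281) = (283 + 26)*(172*(1/281)) = 309*(172/281) = 53148/281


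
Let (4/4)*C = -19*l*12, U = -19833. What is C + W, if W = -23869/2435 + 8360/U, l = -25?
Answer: 24979852093/4390305 ≈ 5689.8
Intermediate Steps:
W = -44886407/4390305 (W = -23869/2435 + 8360/(-19833) = -23869*1/2435 + 8360*(-1/19833) = -23869/2435 - 760/1803 = -44886407/4390305 ≈ -10.224)
C = 5700 (C = -19*(-25)*12 = 475*12 = 5700)
C + W = 5700 - 44886407/4390305 = 24979852093/4390305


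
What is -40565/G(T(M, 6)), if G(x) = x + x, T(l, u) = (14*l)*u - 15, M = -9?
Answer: 40565/1542 ≈ 26.307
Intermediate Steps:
T(l, u) = -15 + 14*l*u (T(l, u) = 14*l*u - 15 = -15 + 14*l*u)
G(x) = 2*x
-40565/G(T(M, 6)) = -40565*1/(2*(-15 + 14*(-9)*6)) = -40565*1/(2*(-15 - 756)) = -40565/(2*(-771)) = -40565/(-1542) = -40565*(-1/1542) = 40565/1542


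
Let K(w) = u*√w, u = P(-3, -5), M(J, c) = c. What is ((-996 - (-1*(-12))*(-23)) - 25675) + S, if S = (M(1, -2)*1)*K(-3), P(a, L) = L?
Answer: -26395 + 10*I*√3 ≈ -26395.0 + 17.32*I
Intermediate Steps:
u = -5
K(w) = -5*√w
S = 10*I*√3 (S = (-2*1)*(-5*I*√3) = -(-10)*I*√3 = 10*I*√3 ≈ 17.32*I)
((-996 - (-1*(-12))*(-23)) - 25675) + S = ((-996 - (-1*(-12))*(-23)) - 25675) + 10*I*√3 = ((-996 - 12*(-23)) - 25675) + 10*I*√3 = ((-996 - 1*(-276)) - 25675) + 10*I*√3 = ((-996 + 276) - 25675) + 10*I*√3 = (-720 - 25675) + 10*I*√3 = -26395 + 10*I*√3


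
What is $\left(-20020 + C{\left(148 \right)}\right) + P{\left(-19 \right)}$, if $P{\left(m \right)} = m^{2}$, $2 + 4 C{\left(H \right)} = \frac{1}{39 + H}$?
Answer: $- \frac{14705305}{748} \approx -19660.0$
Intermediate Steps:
$C{\left(H \right)} = - \frac{1}{2} + \frac{1}{4 \left(39 + H\right)}$
$\left(-20020 + C{\left(148 \right)}\right) + P{\left(-19 \right)} = \left(-20020 + \frac{-77 - 296}{4 \left(39 + 148\right)}\right) + \left(-19\right)^{2} = \left(-20020 + \frac{-77 - 296}{4 \cdot 187}\right) + 361 = \left(-20020 + \frac{1}{4} \cdot \frac{1}{187} \left(-373\right)\right) + 361 = \left(-20020 - \frac{373}{748}\right) + 361 = - \frac{14975333}{748} + 361 = - \frac{14705305}{748}$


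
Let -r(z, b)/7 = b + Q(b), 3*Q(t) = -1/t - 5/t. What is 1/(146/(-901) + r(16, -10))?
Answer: 4505/308313 ≈ 0.014612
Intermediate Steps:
Q(t) = -2/t (Q(t) = (-1/t - 5/t)/3 = (-6/t)/3 = -2/t)
r(z, b) = -7*b + 14/b (r(z, b) = -7*(b - 2/b) = -7*b + 14/b)
1/(146/(-901) + r(16, -10)) = 1/(146/(-901) + (-7*(-10) + 14/(-10))) = 1/(146*(-1/901) + (70 + 14*(-⅒))) = 1/(-146/901 + (70 - 7/5)) = 1/(-146/901 + 343/5) = 1/(308313/4505) = 4505/308313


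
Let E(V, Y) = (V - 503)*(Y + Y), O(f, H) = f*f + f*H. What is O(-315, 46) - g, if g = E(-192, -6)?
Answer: 76395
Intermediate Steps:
O(f, H) = f² + H*f
E(V, Y) = 2*Y*(-503 + V) (E(V, Y) = (-503 + V)*(2*Y) = 2*Y*(-503 + V))
g = 8340 (g = 2*(-6)*(-503 - 192) = 2*(-6)*(-695) = 8340)
O(-315, 46) - g = -315*(46 - 315) - 1*8340 = -315*(-269) - 8340 = 84735 - 8340 = 76395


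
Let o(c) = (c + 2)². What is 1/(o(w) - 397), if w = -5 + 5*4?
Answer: -1/108 ≈ -0.0092593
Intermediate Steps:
w = 15 (w = -5 + 20 = 15)
o(c) = (2 + c)²
1/(o(w) - 397) = 1/((2 + 15)² - 397) = 1/(17² - 397) = 1/(289 - 397) = 1/(-108) = -1/108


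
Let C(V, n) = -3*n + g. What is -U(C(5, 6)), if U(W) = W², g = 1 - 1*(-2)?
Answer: -225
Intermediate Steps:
g = 3 (g = 1 + 2 = 3)
C(V, n) = 3 - 3*n (C(V, n) = -3*n + 3 = 3 - 3*n)
-U(C(5, 6)) = -(3 - 3*6)² = -(3 - 18)² = -1*(-15)² = -1*225 = -225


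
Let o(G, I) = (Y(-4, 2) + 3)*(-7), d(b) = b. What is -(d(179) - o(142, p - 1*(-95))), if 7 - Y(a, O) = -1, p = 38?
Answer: -256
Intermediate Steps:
Y(a, O) = 8 (Y(a, O) = 7 - 1*(-1) = 7 + 1 = 8)
o(G, I) = -77 (o(G, I) = (8 + 3)*(-7) = 11*(-7) = -77)
-(d(179) - o(142, p - 1*(-95))) = -(179 - 1*(-77)) = -(179 + 77) = -1*256 = -256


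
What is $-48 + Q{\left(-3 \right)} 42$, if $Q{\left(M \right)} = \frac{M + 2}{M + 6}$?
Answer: $-62$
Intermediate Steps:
$Q{\left(M \right)} = \frac{2 + M}{6 + M}$
$-48 + Q{\left(-3 \right)} 42 = -48 + \frac{2 - 3}{6 - 3} \cdot 42 = -48 + \frac{1}{3} \left(-1\right) 42 = -48 - 14 = -62$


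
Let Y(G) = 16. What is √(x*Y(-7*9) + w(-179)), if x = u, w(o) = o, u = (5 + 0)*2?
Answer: I*√19 ≈ 4.3589*I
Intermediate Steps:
u = 10 (u = 5*2 = 10)
x = 10
√(x*Y(-7*9) + w(-179)) = √(10*16 - 179) = √(160 - 179) = √(-19) = I*√19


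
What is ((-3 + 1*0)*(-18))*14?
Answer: 756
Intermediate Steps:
((-3 + 1*0)*(-18))*14 = ((-3 + 0)*(-18))*14 = -3*(-18)*14 = 54*14 = 756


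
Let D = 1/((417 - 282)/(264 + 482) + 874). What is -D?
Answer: -746/652139 ≈ -0.0011439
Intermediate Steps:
D = 746/652139 (D = 1/(135/746 + 874) = 1/(652139/746) = 746/652139 ≈ 0.0011439)
-D = -1*746/652139 = -746/652139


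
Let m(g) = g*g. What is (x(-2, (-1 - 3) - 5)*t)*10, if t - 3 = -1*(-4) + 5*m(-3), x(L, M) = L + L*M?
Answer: 8320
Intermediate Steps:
m(g) = g²
t = 52 (t = 3 + (-1*(-4) + 5*(-3)²) = 3 + (4 + 5*9) = 3 + (4 + 45) = 3 + 49 = 52)
(x(-2, (-1 - 3) - 5)*t)*10 = (-2*(1 + ((-1 - 3) - 5))*52)*10 = (-2*(1 + (-4 - 5))*52)*10 = (-2*(1 - 9)*52)*10 = (-2*(-8)*52)*10 = (16*52)*10 = 832*10 = 8320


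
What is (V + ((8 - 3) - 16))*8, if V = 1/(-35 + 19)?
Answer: -177/2 ≈ -88.500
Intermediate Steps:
V = -1/16 (V = 1/(-16) = -1/16 ≈ -0.062500)
(V + ((8 - 3) - 16))*8 = (-1/16 + ((8 - 3) - 16))*8 = (-1/16 + (5 - 16))*8 = (-1/16 - 11)*8 = -177/16*8 = -177/2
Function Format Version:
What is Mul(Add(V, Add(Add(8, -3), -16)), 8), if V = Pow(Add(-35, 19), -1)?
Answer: Rational(-177, 2) ≈ -88.500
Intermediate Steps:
V = Rational(-1, 16) (V = Pow(-16, -1) = Rational(-1, 16) ≈ -0.062500)
Mul(Add(V, Add(Add(8, -3), -16)), 8) = Mul(Add(Rational(-1, 16), Add(Add(8, -3), -16)), 8) = Mul(Add(Rational(-1, 16), Add(5, -16)), 8) = Mul(Add(Rational(-1, 16), -11), 8) = Mul(Rational(-177, 16), 8) = Rational(-177, 2)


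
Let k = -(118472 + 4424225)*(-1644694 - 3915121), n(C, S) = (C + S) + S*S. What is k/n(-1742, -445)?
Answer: 25256554921055/195838 ≈ 1.2897e+8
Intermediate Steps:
n(C, S) = C + S + S**2 (n(C, S) = (C + S) + S**2 = C + S + S**2)
k = 25256554921055 (k = -4542697*(-5559815) = -1*(-25256554921055) = 25256554921055)
k/n(-1742, -445) = 25256554921055/(-1742 - 445 + (-445)**2) = 25256554921055/(-1742 - 445 + 198025) = 25256554921055/195838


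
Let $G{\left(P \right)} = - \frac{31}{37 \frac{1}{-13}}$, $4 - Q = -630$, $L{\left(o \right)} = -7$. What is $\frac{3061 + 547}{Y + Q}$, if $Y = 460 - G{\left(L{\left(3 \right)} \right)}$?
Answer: $\frac{133496}{40075} \approx 3.3312$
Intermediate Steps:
$Q = 634$ ($Q = 4 - -630 = 4 + 630 = 634$)
$G{\left(P \right)} = \frac{403}{37}$ ($G{\left(P \right)} = - \frac{31}{37 \left(- \frac{1}{13}\right)} = - \frac{31}{- \frac{37}{13}} = \left(-31\right) \left(- \frac{13}{37}\right) = \frac{403}{37}$)
$Y = \frac{16617}{37}$ ($Y = 460 - \frac{403}{37} = \frac{16617}{37} \approx 449.11$)
$\frac{3061 + 547}{Y + Q} = \frac{3061 + 547}{\frac{16617}{37} + 634} = \frac{3608}{\frac{40075}{37}} = 3608 \cdot \frac{37}{40075} = \frac{133496}{40075}$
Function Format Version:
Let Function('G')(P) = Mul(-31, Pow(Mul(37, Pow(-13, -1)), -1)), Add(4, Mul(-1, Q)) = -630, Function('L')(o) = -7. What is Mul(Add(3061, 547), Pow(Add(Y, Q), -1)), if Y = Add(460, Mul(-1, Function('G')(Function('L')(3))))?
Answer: Rational(133496, 40075) ≈ 3.3312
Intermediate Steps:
Q = 634 (Q = Add(4, Mul(-1, -630)) = Add(4, 630) = 634)
Function('G')(P) = Rational(403, 37) (Function('G')(P) = Mul(-31, Pow(Mul(37, Rational(-1, 13)), -1)) = Mul(-31, Pow(Rational(-37, 13), -1)) = Mul(-31, Rational(-13, 37)) = Rational(403, 37))
Y = Rational(16617, 37) (Y = Add(460, Mul(-1, Rational(403, 37))) = Add(460, Rational(-403, 37)) = Rational(16617, 37) ≈ 449.11)
Mul(Add(3061, 547), Pow(Add(Y, Q), -1)) = Mul(Add(3061, 547), Pow(Add(Rational(16617, 37), 634), -1)) = Mul(3608, Pow(Rational(40075, 37), -1)) = Mul(3608, Rational(37, 40075)) = Rational(133496, 40075)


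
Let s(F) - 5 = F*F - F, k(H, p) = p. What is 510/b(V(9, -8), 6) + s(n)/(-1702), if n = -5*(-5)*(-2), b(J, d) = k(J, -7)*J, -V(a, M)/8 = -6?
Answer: -143875/47656 ≈ -3.0190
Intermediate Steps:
V(a, M) = 48 (V(a, M) = -8*(-6) = 48)
b(J, d) = -7*J
n = -50 (n = 25*(-2) = -50)
s(F) = 5 + F² - F (s(F) = 5 + (F*F - F) = 5 + (F² - F) = 5 + F² - F)
510/b(V(9, -8), 6) + s(n)/(-1702) = 510/((-7*48)) + (5 + (-50)² - 1*(-50))/(-1702) = 510/(-336) + (5 + 2500 + 50)*(-1/1702) = 510*(-1/336) + 2555*(-1/1702) = -85/56 - 2555/1702 = -143875/47656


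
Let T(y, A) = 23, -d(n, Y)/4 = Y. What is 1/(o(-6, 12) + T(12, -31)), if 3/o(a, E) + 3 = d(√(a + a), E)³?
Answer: 36865/847894 ≈ 0.043478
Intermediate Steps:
d(n, Y) = -4*Y
o(a, E) = 3/(-3 - 64*E³) (o(a, E) = 3/(-3 + (-4*E)³) = 3/(-3 - 64*E³))
1/(o(-6, 12) + T(12, -31)) = 1/(3/(-3 - 64*12³) + 23) = 1/(3/(-3 - 64*1728) + 23) = 1/(3/(-3 - 110592) + 23) = 1/(3/(-110595) + 23) = 1/(3*(-1/110595) + 23) = 1/(-1/36865 + 23) = 1/(847894/36865) = 36865/847894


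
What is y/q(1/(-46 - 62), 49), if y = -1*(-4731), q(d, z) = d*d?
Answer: 55182384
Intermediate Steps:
q(d, z) = d²
y = 4731
y/q(1/(-46 - 62), 49) = 4731/((1/(-46 - 62))²) = 4731/((1/(-108))²) = 4731/((-1/108)²) = 4731/(1/11664) = 4731*11664 = 55182384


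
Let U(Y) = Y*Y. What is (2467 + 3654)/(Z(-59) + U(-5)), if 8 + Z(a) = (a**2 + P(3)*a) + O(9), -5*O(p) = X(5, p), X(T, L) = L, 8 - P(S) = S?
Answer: 30605/16006 ≈ 1.9121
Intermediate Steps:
P(S) = 8 - S
O(p) = -p/5
Z(a) = -49/5 + a**2 + 5*a (Z(a) = -8 + ((a**2 + (8 - 1*3)*a) - 1/5*9) = -8 + ((a**2 + (8 - 3)*a) - 9/5) = -8 + ((a**2 + 5*a) - 9/5) = -8 + (-9/5 + a**2 + 5*a) = -49/5 + a**2 + 5*a)
U(Y) = Y**2
(2467 + 3654)/(Z(-59) + U(-5)) = (2467 + 3654)/((-49/5 + (-59)**2 + 5*(-59)) + (-5)**2) = 6121/((-49/5 + 3481 - 295) + 25) = 6121/(15881/5 + 25) = 6121/(16006/5) = 6121*(5/16006) = 30605/16006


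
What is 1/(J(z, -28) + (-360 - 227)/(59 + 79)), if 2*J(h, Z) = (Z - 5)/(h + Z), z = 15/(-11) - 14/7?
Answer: -345/1286 ≈ -0.26827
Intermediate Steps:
z = -37/11 (z = 15*(-1/11) - 14*⅐ = -15/11 - 2 = -37/11 ≈ -3.3636)
J(h, Z) = (-5 + Z)/(2*(Z + h)) (J(h, Z) = ((Z - 5)/(h + Z))/2 = ((-5 + Z)/(Z + h))/2 = (-5 + Z)/(2*(Z + h)))
1/(J(z, -28) + (-360 - 227)/(59 + 79)) = 1/((-5 - 28)/(2*(-28 - 37/11)) + (-360 - 227)/(59 + 79)) = 1/((½)*(-33)/(-345/11) - 587/138) = 1/((½)*(-11/345)*(-33) - 587*1/138) = 1/(121/230 - 587/138) = 1/(-1286/345) = -345/1286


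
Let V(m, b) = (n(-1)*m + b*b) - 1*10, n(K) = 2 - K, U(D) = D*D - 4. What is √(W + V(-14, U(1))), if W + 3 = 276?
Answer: √230 ≈ 15.166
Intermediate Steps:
U(D) = -4 + D² (U(D) = D² - 4 = -4 + D²)
W = 273 (W = -3 + 276 = 273)
V(m, b) = -10 + b² + 3*m (V(m, b) = ((2 - 1*(-1))*m + b*b) - 1*10 = ((2 + 1)*m + b²) - 10 = (3*m + b²) - 10 = (b² + 3*m) - 10 = -10 + b² + 3*m)
√(W + V(-14, U(1))) = √(273 + (-10 + (-4 + 1²)² + 3*(-14))) = √(273 + (-10 + (-4 + 1)² - 42)) = √(273 + (-10 + (-3)² - 42)) = √(273 + (-10 + 9 - 42)) = √(273 - 43) = √230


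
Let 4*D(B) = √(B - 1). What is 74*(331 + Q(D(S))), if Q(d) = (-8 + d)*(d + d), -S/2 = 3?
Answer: 97717/4 - 296*I*√7 ≈ 24429.0 - 783.14*I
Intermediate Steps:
S = -6 (S = -2*3 = -6)
D(B) = √(-1 + B)/4 (D(B) = √(B - 1)/4 = √(-1 + B)/4)
Q(d) = 2*d*(-8 + d) (Q(d) = (-8 + d)*(2*d) = 2*d*(-8 + d))
74*(331 + Q(D(S))) = 74*(331 + 2*(√(-1 - 6)/4)*(-8 + √(-1 - 6)/4)) = 74*(331 + 2*(√(-7)/4)*(-8 + √(-7)/4)) = 74*(331 + 2*((I*√7)/4)*(-8 + (I*√7)/4)) = 74*(331 + 2*(I*√7/4)*(-8 + I*√7/4)) = 74*(331 + I*√7*(-8 + I*√7/4)/2) = 24494 + 37*I*√7*(-8 + I*√7/4)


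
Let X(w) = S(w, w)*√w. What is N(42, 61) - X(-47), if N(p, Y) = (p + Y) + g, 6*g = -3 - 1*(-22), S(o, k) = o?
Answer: 637/6 + 47*I*√47 ≈ 106.17 + 322.22*I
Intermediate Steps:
g = 19/6 (g = (-3 - 1*(-22))/6 = (-3 + 22)/6 = (⅙)*19 = 19/6 ≈ 3.1667)
N(p, Y) = 19/6 + Y + p (N(p, Y) = (p + Y) + 19/6 = (Y + p) + 19/6 = 19/6 + Y + p)
X(w) = w^(3/2) (X(w) = w*√w = w^(3/2))
N(42, 61) - X(-47) = (19/6 + 61 + 42) - (-47)^(3/2) = 637/6 - (-47)*I*√47 = 637/6 + 47*I*√47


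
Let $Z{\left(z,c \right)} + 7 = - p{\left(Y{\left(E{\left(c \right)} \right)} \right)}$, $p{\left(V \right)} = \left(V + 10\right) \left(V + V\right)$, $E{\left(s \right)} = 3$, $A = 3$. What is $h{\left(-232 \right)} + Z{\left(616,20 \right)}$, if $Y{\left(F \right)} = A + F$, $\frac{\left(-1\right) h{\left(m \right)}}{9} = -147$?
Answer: $1124$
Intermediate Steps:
$h{\left(m \right)} = 1323$ ($h{\left(m \right)} = \left(-9\right) \left(-147\right) = 1323$)
$Y{\left(F \right)} = 3 + F$
$p{\left(V \right)} = 2 V \left(10 + V\right)$ ($p{\left(V \right)} = \left(10 + V\right) 2 V = 2 V \left(10 + V\right)$)
$Z{\left(z,c \right)} = -199$ ($Z{\left(z,c \right)} = -7 - 2 \left(3 + 3\right) \left(10 + \left(3 + 3\right)\right) = -7 - 2 \cdot 6 \left(10 + 6\right) = -7 - 2 \cdot 6 \cdot 16 = -7 - 192 = -199$)
$h{\left(-232 \right)} + Z{\left(616,20 \right)} = 1323 - 199 = 1124$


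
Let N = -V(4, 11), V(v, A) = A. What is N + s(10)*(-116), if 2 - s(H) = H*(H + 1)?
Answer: 12517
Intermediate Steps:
s(H) = 2 - H*(1 + H) (s(H) = 2 - H*(H + 1) = 2 - H*(1 + H))
N = -11 (N = -1*11 = -11)
N + s(10)*(-116) = -11 + (2 - 1*10 - 1*10²)*(-116) = -11 + (2 - 10 - 1*100)*(-116) = -11 + (2 - 10 - 100)*(-116) = -11 - 108*(-116) = -11 + 12528 = 12517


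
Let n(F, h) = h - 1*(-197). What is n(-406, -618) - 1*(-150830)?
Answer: 150409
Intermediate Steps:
n(F, h) = 197 + h (n(F, h) = h + 197 = 197 + h)
n(-406, -618) - 1*(-150830) = (197 - 618) - 1*(-150830) = -421 + 150830 = 150409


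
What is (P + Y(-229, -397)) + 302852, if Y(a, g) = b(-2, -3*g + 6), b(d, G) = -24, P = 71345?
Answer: 374173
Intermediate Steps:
Y(a, g) = -24
(P + Y(-229, -397)) + 302852 = (71345 - 24) + 302852 = 71321 + 302852 = 374173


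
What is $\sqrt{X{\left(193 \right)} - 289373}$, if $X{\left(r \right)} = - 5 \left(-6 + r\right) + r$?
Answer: $3 i \sqrt{32235} \approx 538.62 i$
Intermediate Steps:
$X{\left(r \right)} = 30 - 4 r$ ($X{\left(r \right)} = \left(30 - 5 r\right) + r = 30 - 4 r$)
$\sqrt{X{\left(193 \right)} - 289373} = \sqrt{\left(30 - 772\right) - 289373} = \sqrt{-742 - 289373} = \sqrt{-290115} = 3 i \sqrt{32235}$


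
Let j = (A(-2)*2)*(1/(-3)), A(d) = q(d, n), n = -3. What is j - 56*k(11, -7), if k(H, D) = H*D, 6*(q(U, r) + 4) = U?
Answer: 38834/9 ≈ 4314.9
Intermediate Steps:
q(U, r) = -4 + U/6
A(d) = -4 + d/6
j = 26/9 (j = ((-4 + (⅙)*(-2))*2)*(1/(-3)) = ((-4 - ⅓)*2)*(1*(-⅓)) = -13/3*2*(-⅓) = -26/3*(-⅓) = 26/9 ≈ 2.8889)
k(H, D) = D*H
j - 56*k(11, -7) = 26/9 - (-392)*11 = 26/9 - 56*(-77) = 26/9 + 4312 = 38834/9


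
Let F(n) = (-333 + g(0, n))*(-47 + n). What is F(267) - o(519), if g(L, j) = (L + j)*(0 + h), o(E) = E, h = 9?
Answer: 454881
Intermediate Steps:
g(L, j) = 9*L + 9*j (g(L, j) = (L + j)*(0 + 9) = (L + j)*9 = 9*L + 9*j)
F(n) = (-333 + 9*n)*(-47 + n) (F(n) = (-333 + (9*0 + 9*n))*(-47 + n) = (-333 + (0 + 9*n))*(-47 + n) = (-333 + 9*n)*(-47 + n))
F(267) - o(519) = (15651 - 756*267 + 9*267²) - 1*519 = (15651 - 201852 + 9*71289) - 519 = (15651 - 201852 + 641601) - 519 = 455400 - 519 = 454881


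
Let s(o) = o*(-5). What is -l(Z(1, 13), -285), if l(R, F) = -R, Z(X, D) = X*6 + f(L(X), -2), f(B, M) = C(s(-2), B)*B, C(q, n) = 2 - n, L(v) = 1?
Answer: 7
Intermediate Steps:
s(o) = -5*o
f(B, M) = B*(2 - B) (f(B, M) = (2 - B)*B = B*(2 - B))
Z(X, D) = 1 + 6*X (Z(X, D) = X*6 + 1*(2 - 1*1) = 6*X + 1*(2 - 1) = 6*X + 1*1 = 6*X + 1 = 1 + 6*X)
-l(Z(1, 13), -285) = -(-1)*(1 + 6*1) = -(-1)*(1 + 6) = -(-1)*7 = -1*(-7) = 7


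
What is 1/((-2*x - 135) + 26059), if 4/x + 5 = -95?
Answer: 25/648102 ≈ 3.8574e-5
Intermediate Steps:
x = -1/25 (x = 4/(-5 - 95) = 4/(-100) = 4*(-1/100) = -1/25 ≈ -0.040000)
1/((-2*x - 135) + 26059) = 1/((-2*(-1/25) - 135) + 26059) = 1/((2/25 - 135) + 26059) = 1/(-3373/25 + 26059) = 1/(648102/25) = 25/648102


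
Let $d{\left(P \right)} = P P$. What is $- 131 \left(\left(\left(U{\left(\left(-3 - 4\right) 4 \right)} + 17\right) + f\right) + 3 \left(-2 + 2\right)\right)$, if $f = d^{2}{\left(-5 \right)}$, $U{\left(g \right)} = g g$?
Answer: $-186806$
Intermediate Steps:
$d{\left(P \right)} = P^{2}$
$U{\left(g \right)} = g^{2}$
$f = 625$ ($f = \left(\left(-5\right)^{2}\right)^{2} = 25^{2} = 625$)
$- 131 \left(\left(\left(U{\left(\left(-3 - 4\right) 4 \right)} + 17\right) + f\right) + 3 \left(-2 + 2\right)\right) = - 131 \left(\left(\left(\left(\left(-3 - 4\right) 4\right)^{2} + 17\right) + 625\right) + 3 \left(-2 + 2\right)\right) = - 131 \left(\left(\left(\left(\left(-7\right) 4\right)^{2} + 17\right) + 625\right) + 3 \cdot 0\right) = - 131 \left(\left(\left(\left(-28\right)^{2} + 17\right) + 625\right) + 0\right) = - 131 \left(\left(\left(784 + 17\right) + 625\right) + 0\right) = - 131 \left(\left(801 + 625\right) + 0\right) = - 131 \left(1426 + 0\right) = \left(-131\right) 1426 = -186806$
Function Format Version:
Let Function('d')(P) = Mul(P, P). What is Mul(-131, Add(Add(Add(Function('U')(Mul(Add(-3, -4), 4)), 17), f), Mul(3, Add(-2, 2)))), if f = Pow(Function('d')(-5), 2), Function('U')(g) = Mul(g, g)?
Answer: -186806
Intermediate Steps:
Function('d')(P) = Pow(P, 2)
Function('U')(g) = Pow(g, 2)
f = 625 (f = Pow(Pow(-5, 2), 2) = Pow(25, 2) = 625)
Mul(-131, Add(Add(Add(Function('U')(Mul(Add(-3, -4), 4)), 17), f), Mul(3, Add(-2, 2)))) = Mul(-131, Add(Add(Add(Pow(Mul(Add(-3, -4), 4), 2), 17), 625), Mul(3, Add(-2, 2)))) = Mul(-131, Add(Add(Add(Pow(Mul(-7, 4), 2), 17), 625), Mul(3, 0))) = Mul(-131, Add(Add(Add(Pow(-28, 2), 17), 625), 0)) = Mul(-131, Add(Add(Add(784, 17), 625), 0)) = Mul(-131, Add(Add(801, 625), 0)) = Mul(-131, Add(1426, 0)) = Mul(-131, 1426) = -186806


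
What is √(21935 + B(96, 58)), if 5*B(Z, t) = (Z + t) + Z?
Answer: √21985 ≈ 148.27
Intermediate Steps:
B(Z, t) = t/5 + 2*Z/5 (B(Z, t) = ((Z + t) + Z)/5 = (t + 2*Z)/5 = t/5 + 2*Z/5)
√(21935 + B(96, 58)) = √(21935 + ((⅕)*58 + (⅖)*96)) = √(21935 + (58/5 + 192/5)) = √(21935 + 50) = √21985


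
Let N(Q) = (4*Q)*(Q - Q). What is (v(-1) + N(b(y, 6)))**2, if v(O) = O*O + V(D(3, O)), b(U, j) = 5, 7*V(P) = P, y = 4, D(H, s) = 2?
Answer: 81/49 ≈ 1.6531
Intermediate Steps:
V(P) = P/7
v(O) = 2/7 + O**2 (v(O) = O*O + (1/7)*2 = O**2 + 2/7 = 2/7 + O**2)
N(Q) = 0 (N(Q) = (4*Q)*0 = 0)
(v(-1) + N(b(y, 6)))**2 = ((2/7 + (-1)**2) + 0)**2 = ((2/7 + 1) + 0)**2 = (9/7 + 0)**2 = (9/7)**2 = 81/49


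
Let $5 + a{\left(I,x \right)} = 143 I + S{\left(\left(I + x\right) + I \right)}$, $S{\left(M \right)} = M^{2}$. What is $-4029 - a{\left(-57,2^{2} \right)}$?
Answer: $-7973$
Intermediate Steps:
$a{\left(I,x \right)} = -5 + \left(x + 2 I\right)^{2} + 143 I$ ($a{\left(I,x \right)} = -5 + \left(143 I + \left(\left(I + x\right) + I\right)^{2}\right) = -5 + \left(143 I + \left(x + 2 I\right)^{2}\right) = -5 + \left(\left(x + 2 I\right)^{2} + 143 I\right) = -5 + \left(x + 2 I\right)^{2} + 143 I$)
$-4029 - a{\left(-57,2^{2} \right)} = -4029 - \left(-5 + \left(2^{2} + 2 \left(-57\right)\right)^{2} + 143 \left(-57\right)\right) = -4029 - \left(-5 + \left(4 - 114\right)^{2} - 8151\right) = -4029 - \left(-5 + \left(-110\right)^{2} - 8151\right) = -4029 - \left(-5 + 12100 - 8151\right) = -4029 - 3944 = -7973$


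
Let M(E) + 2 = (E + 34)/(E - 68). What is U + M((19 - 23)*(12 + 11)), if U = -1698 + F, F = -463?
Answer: -173011/80 ≈ -2162.6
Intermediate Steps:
U = -2161 (U = -1698 - 463 = -2161)
M(E) = -2 + (34 + E)/(-68 + E) (M(E) = -2 + (E + 34)/(E - 68) = -2 + (34 + E)/(-68 + E))
U + M((19 - 23)*(12 + 11)) = -2161 + (170 - (19 - 23)*(12 + 11))/(-68 + (19 - 23)*(12 + 11)) = -2161 + (170 - (-4)*23)/(-68 - 4*23) = -2161 + (170 - 1*(-92))/(-68 - 92) = -2161 + (170 + 92)/(-160) = -2161 - 1/160*262 = -2161 - 131/80 = -173011/80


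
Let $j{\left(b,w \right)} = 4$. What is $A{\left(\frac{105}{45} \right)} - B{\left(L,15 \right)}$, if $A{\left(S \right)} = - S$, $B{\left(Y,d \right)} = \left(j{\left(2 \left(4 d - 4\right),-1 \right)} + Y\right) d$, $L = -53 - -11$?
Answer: $\frac{1703}{3} \approx 567.67$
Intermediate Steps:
$L = -42$ ($L = -53 + 11 = -42$)
$B{\left(Y,d \right)} = d \left(4 + Y\right)$ ($B{\left(Y,d \right)} = \left(4 + Y\right) d = d \left(4 + Y\right)$)
$A{\left(\frac{105}{45} \right)} - B{\left(L,15 \right)} = - \frac{105}{45} - 15 \left(4 - 42\right) = - \frac{105}{45} - 15 \left(-38\right) = \left(-1\right) \frac{7}{3} - -570 = - \frac{7}{3} + 570 = \frac{1703}{3}$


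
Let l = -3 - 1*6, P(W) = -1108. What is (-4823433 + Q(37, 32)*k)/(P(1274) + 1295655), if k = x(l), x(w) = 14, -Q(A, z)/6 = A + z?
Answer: -4829229/1294547 ≈ -3.7304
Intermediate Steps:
Q(A, z) = -6*A - 6*z (Q(A, z) = -6*(A + z) = -6*A - 6*z)
l = -9 (l = -3 - 6 = -9)
k = 14
(-4823433 + Q(37, 32)*k)/(P(1274) + 1295655) = (-4823433 + (-6*37 - 6*32)*14)/(-1108 + 1295655) = (-4823433 + (-222 - 192)*14)/1294547 = (-4823433 - 414*14)*(1/1294547) = (-4823433 - 5796)*(1/1294547) = -4829229*1/1294547 = -4829229/1294547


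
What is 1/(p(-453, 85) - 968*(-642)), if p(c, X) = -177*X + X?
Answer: 1/606496 ≈ 1.6488e-6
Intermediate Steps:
p(c, X) = -176*X
1/(p(-453, 85) - 968*(-642)) = 1/(-176*85 - 968*(-642)) = 1/(-14960 + 621456) = 1/606496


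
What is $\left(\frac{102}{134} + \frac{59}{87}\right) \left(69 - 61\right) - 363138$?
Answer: $- \frac{2116664282}{5829} \approx -3.6313 \cdot 10^{5}$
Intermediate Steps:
$\left(\frac{102}{134} + \frac{59}{87}\right) \left(69 - 61\right) - 363138 = \left(102 \cdot \frac{1}{134} + 59 \cdot \frac{1}{87}\right) 8 - 363138 = \left(\frac{51}{67} + \frac{59}{87}\right) 8 - 363138 = \frac{8390}{5829} \cdot 8 - 363138 = \frac{67120}{5829} - 363138 = - \frac{2116664282}{5829}$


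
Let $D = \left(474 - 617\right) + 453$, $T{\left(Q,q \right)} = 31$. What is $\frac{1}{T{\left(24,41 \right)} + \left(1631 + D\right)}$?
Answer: $\frac{1}{1972} \approx 0.0005071$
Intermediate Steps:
$D = 310$ ($D = -143 + 453 = 310$)
$\frac{1}{T{\left(24,41 \right)} + \left(1631 + D\right)} = \frac{1}{31 + \left(1631 + 310\right)} = \frac{1}{31 + 1941} = \frac{1}{1972}$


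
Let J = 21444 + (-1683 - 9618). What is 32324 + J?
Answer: 42467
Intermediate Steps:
J = 10143 (J = 21444 - 11301 = 10143)
32324 + J = 32324 + 10143 = 42467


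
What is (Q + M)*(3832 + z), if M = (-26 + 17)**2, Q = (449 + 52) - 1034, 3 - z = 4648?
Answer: 367476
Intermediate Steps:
z = -4645 (z = 3 - 1*4648 = 3 - 4648 = -4645)
Q = -533 (Q = 501 - 1034 = -533)
M = 81 (M = (-9)**2 = 81)
(Q + M)*(3832 + z) = (-533 + 81)*(3832 - 4645) = -452*(-813) = 367476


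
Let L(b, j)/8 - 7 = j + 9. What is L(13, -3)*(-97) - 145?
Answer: -10233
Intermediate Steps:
L(b, j) = 128 + 8*j (L(b, j) = 56 + 8*(j + 9) = 56 + 8*(9 + j) = 56 + (72 + 8*j) = 128 + 8*j)
L(13, -3)*(-97) - 145 = (128 + 8*(-3))*(-97) - 145 = (128 - 24)*(-97) - 145 = 104*(-97) - 145 = -10088 - 145 = -10233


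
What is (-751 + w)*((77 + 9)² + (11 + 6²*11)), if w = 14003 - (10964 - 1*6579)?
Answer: 69189201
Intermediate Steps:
w = 9618 (w = 14003 - (10964 - 6579) = 14003 - 1*4385 = 14003 - 4385 = 9618)
(-751 + w)*((77 + 9)² + (11 + 6²*11)) = (-751 + 9618)*((77 + 9)² + (11 + 6²*11)) = 8867*(86² + (11 + 36*11)) = 8867*(7396 + (11 + 396)) = 8867*(7396 + 407) = 8867*7803 = 69189201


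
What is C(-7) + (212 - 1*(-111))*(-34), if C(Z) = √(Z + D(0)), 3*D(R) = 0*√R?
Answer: -10982 + I*√7 ≈ -10982.0 + 2.6458*I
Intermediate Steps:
D(R) = 0 (D(R) = (0*√R)/3 = (⅓)*0 = 0)
C(Z) = √Z (C(Z) = √(Z + 0) = √Z)
C(-7) + (212 - 1*(-111))*(-34) = √(-7) + (212 - 1*(-111))*(-34) = I*√7 + (212 + 111)*(-34) = I*√7 + 323*(-34) = I*√7 - 10982 = -10982 + I*√7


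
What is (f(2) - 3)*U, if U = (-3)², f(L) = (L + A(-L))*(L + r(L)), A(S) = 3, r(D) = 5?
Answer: 288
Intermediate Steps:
f(L) = (3 + L)*(5 + L) (f(L) = (L + 3)*(L + 5) = (3 + L)*(5 + L))
U = 9
(f(2) - 3)*U = ((15 + 2² + 8*2) - 3)*9 = ((15 + 4 + 16) - 3)*9 = (35 - 3)*9 = 32*9 = 288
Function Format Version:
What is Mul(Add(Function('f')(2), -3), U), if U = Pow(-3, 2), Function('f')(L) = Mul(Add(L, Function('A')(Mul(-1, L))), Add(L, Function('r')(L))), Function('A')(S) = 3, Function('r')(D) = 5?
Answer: 288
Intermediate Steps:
Function('f')(L) = Mul(Add(3, L), Add(5, L)) (Function('f')(L) = Mul(Add(L, 3), Add(L, 5)) = Mul(Add(3, L), Add(5, L)))
U = 9
Mul(Add(Function('f')(2), -3), U) = Mul(Add(Add(15, Pow(2, 2), Mul(8, 2)), -3), 9) = Mul(Add(Add(15, 4, 16), -3), 9) = Mul(Add(35, -3), 9) = Mul(32, 9) = 288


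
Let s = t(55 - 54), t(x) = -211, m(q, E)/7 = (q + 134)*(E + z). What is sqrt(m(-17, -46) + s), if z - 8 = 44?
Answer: sqrt(4703) ≈ 68.578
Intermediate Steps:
z = 52 (z = 8 + 44 = 52)
m(q, E) = 7*(52 + E)*(134 + q) (m(q, E) = 7*((q + 134)*(E + 52)) = 7*((134 + q)*(52 + E)) = 7*((52 + E)*(134 + q)) = 7*(52 + E)*(134 + q))
s = -211
sqrt(m(-17, -46) + s) = sqrt((48776 + 364*(-17) + 938*(-46) + 7*(-46)*(-17)) - 211) = sqrt((48776 - 6188 - 43148 + 5474) - 211) = sqrt(4914 - 211) = sqrt(4703)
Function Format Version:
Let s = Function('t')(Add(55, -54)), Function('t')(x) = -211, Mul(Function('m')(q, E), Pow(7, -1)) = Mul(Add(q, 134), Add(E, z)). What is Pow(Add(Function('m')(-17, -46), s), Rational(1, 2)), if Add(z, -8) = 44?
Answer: Pow(4703, Rational(1, 2)) ≈ 68.578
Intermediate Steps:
z = 52 (z = Add(8, 44) = 52)
Function('m')(q, E) = Mul(7, Add(52, E), Add(134, q)) (Function('m')(q, E) = Mul(7, Mul(Add(q, 134), Add(E, 52))) = Mul(7, Mul(Add(134, q), Add(52, E))) = Mul(7, Mul(Add(52, E), Add(134, q))) = Mul(7, Add(52, E), Add(134, q)))
s = -211
Pow(Add(Function('m')(-17, -46), s), Rational(1, 2)) = Pow(Add(Add(48776, Mul(364, -17), Mul(938, -46), Mul(7, -46, -17)), -211), Rational(1, 2)) = Pow(Add(Add(48776, -6188, -43148, 5474), -211), Rational(1, 2)) = Pow(Add(4914, -211), Rational(1, 2)) = Pow(4703, Rational(1, 2))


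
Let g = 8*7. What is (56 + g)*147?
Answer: 16464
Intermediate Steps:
g = 56
(56 + g)*147 = (56 + 56)*147 = 112*147 = 16464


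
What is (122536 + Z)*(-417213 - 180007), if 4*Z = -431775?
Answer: -8714783545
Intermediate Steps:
Z = -431775/4 (Z = (¼)*(-431775) = -431775/4 ≈ -1.0794e+5)
(122536 + Z)*(-417213 - 180007) = (122536 - 431775/4)*(-417213 - 180007) = (58369/4)*(-597220) = -8714783545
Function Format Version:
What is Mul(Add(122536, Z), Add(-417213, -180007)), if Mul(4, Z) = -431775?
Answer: -8714783545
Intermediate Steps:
Z = Rational(-431775, 4) (Z = Mul(Rational(1, 4), -431775) = Rational(-431775, 4) ≈ -1.0794e+5)
Mul(Add(122536, Z), Add(-417213, -180007)) = Mul(Add(122536, Rational(-431775, 4)), Add(-417213, -180007)) = Mul(Rational(58369, 4), -597220) = -8714783545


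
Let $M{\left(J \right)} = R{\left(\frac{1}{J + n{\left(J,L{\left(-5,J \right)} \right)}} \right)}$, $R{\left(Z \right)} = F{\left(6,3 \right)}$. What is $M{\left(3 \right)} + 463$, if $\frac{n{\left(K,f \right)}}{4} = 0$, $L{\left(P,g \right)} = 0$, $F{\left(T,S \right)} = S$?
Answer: $466$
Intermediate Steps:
$n{\left(K,f \right)} = 0$ ($n{\left(K,f \right)} = 4 \cdot 0 = 0$)
$R{\left(Z \right)} = 3$
$M{\left(J \right)} = 3$
$M{\left(3 \right)} + 463 = 3 + 463 = 466$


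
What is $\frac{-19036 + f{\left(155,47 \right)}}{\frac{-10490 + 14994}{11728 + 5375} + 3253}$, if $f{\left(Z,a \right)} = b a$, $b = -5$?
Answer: $- \frac{329591913}{55640563} \approx -5.9236$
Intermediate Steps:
$f{\left(Z,a \right)} = - 5 a$
$\frac{-19036 + f{\left(155,47 \right)}}{\frac{-10490 + 14994}{11728 + 5375} + 3253} = \frac{-19036 - 235}{\frac{-10490 + 14994}{11728 + 5375} + 3253} = \frac{-19036 - 235}{\frac{4504}{17103} + 3253} = - \frac{19271}{4504 \cdot \frac{1}{17103} + 3253} = - \frac{19271}{\frac{4504}{17103} + 3253} = - \frac{19271}{\frac{55640563}{17103}} = \left(-19271\right) \frac{17103}{55640563} = - \frac{329591913}{55640563}$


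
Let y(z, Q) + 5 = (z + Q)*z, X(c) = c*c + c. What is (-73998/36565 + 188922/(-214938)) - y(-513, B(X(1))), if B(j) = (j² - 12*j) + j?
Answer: -356809224254519/1309867995 ≈ -2.7240e+5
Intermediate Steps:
X(c) = c + c² (X(c) = c² + c = c + c²)
B(j) = j² - 11*j
y(z, Q) = -5 + z*(Q + z) (y(z, Q) = -5 + (z + Q)*z = -5 + (Q + z)*z = -5 + z*(Q + z))
(-73998/36565 + 188922/(-214938)) - y(-513, B(X(1))) = (-73998/36565 + 188922/(-214938)) - (-5 + (-513)² + ((1*(1 + 1))*(-11 + 1*(1 + 1)))*(-513)) = (-73998*1/36565 + 188922*(-1/214938)) - (-5 + 263169 + ((1*2)*(-11 + 1*2))*(-513)) = (-73998/36565 - 31487/35823) - (-5 + 263169 + (2*(-11 + 2))*(-513)) = -3802152509/1309867995 - (-5 + 263169 + (2*(-9))*(-513)) = -3802152509/1309867995 - (-5 + 263169 - 18*(-513)) = -3802152509/1309867995 - (-5 + 263169 + 9234) = -3802152509/1309867995 - 1*272398 = -3802152509/1309867995 - 272398 = -356809224254519/1309867995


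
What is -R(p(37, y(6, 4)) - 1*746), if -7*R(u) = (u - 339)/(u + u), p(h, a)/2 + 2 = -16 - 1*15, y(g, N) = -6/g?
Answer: 1151/11368 ≈ 0.10125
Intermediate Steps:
p(h, a) = -66 (p(h, a) = -4 + 2*(-16 - 1*15) = -4 + 2*(-16 - 15) = -4 + 2*(-31) = -4 - 62 = -66)
R(u) = -(-339 + u)/(14*u) (R(u) = -(u - 339)/(7*(u + u)) = -(-339 + u)/(7*(2*u)) = -(-339 + u)*1/(2*u)/7 = -(-339 + u)/(14*u))
-R(p(37, y(6, 4)) - 1*746) = -(339 - (-66 - 1*746))/(14*(-66 - 1*746)) = -(339 - (-66 - 746))/(14*(-66 - 746)) = -(339 - 1*(-812))/(14*(-812)) = -(-1)*(339 + 812)/(14*812) = -(-1)*1151/(14*812) = -1*(-1151/11368) = 1151/11368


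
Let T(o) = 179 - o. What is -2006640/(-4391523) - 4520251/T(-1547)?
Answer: -735086028579/280732174 ≈ -2618.5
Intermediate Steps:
-2006640/(-4391523) - 4520251/T(-1547) = -2006640/(-4391523) - 4520251/(179 - 1*(-1547)) = -2006640*(-1/4391523) - 4520251/(179 + 1547) = 74320/162649 - 4520251/1726 = -735086028579/280732174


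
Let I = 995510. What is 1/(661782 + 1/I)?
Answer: 995510/658810598821 ≈ 1.5111e-6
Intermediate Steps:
1/(661782 + 1/I) = 1/(661782 + 1/995510) = 1/(658810598821/995510) = 995510/658810598821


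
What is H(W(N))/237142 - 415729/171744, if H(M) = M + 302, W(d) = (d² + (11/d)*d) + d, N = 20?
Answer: -49230459083/20363857824 ≈ -2.4175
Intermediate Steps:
W(d) = 11 + d + d² (W(d) = (d² + 11) + d = (11 + d²) + d = 11 + d + d²)
H(M) = 302 + M
H(W(N))/237142 - 415729/171744 = (302 + (11 + 20 + 20²))/237142 - 415729/171744 = (302 + (11 + 20 + 400))*(1/237142) - 415729*1/171744 = (302 + 431)*(1/237142) - 415729/171744 = 733*(1/237142) - 415729/171744 = 733/237142 - 415729/171744 = -49230459083/20363857824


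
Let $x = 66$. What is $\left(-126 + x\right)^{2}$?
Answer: $3600$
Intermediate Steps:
$\left(-126 + x\right)^{2} = \left(-126 + 66\right)^{2} = \left(-60\right)^{2} = 3600$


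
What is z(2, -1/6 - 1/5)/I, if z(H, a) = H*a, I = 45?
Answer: -11/675 ≈ -0.016296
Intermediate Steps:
z(2, -1/6 - 1/5)/I = (2*(-1/6 - 1/5))/45 = (2*(-1*1/6 - 1*1/5))*(1/45) = (2*(-1/6 - 1/5))*(1/45) = (2*(-11/30))*(1/45) = -11/15*1/45 = -11/675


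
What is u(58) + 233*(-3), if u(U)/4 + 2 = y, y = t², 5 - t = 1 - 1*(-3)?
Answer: -703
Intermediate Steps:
t = 1 (t = 5 - (1 - 1*(-3)) = 5 - (1 + 3) = 5 - 1*4 = 5 - 4 = 1)
y = 1 (y = 1² = 1)
u(U) = -4 (u(U) = -8 + 4*1 = -8 + 4 = -4)
u(58) + 233*(-3) = -4 + 233*(-3) = -4 - 699 = -703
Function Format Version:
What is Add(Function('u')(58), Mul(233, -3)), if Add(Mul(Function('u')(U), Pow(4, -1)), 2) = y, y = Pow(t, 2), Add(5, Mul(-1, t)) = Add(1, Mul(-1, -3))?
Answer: -703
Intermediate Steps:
t = 1 (t = Add(5, Mul(-1, Add(1, Mul(-1, -3)))) = Add(5, Mul(-1, Add(1, 3))) = Add(5, Mul(-1, 4)) = Add(5, -4) = 1)
y = 1 (y = Pow(1, 2) = 1)
Function('u')(U) = -4 (Function('u')(U) = Add(-8, Mul(4, 1)) = Add(-8, 4) = -4)
Add(Function('u')(58), Mul(233, -3)) = Add(-4, Mul(233, -3)) = Add(-4, -699) = -703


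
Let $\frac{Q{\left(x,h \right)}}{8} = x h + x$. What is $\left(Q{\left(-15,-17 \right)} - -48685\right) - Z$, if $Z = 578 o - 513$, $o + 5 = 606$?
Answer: $-296260$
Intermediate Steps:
$o = 601$ ($o = -5 + 606 = 601$)
$Q{\left(x,h \right)} = 8 x + 8 h x$ ($Q{\left(x,h \right)} = 8 \left(x h + x\right) = 8 \left(h x + x\right) = 8 \left(x + h x\right) = 8 x + 8 h x$)
$Z = 346865$ ($Z = 578 \cdot 601 - 513 = 347378 - 513 = 346865$)
$\left(Q{\left(-15,-17 \right)} - -48685\right) - Z = \left(8 \left(-15\right) \left(1 - 17\right) - -48685\right) - 346865 = \left(8 \left(-15\right) \left(-16\right) + 48685\right) - 346865 = \left(1920 + 48685\right) - 346865 = 50605 - 346865 = -296260$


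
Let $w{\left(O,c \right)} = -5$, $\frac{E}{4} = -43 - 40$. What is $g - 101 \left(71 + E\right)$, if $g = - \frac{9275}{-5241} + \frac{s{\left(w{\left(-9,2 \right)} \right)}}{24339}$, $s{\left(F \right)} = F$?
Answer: $\frac{373650367151}{14173411} \approx 26363.0$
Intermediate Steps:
$E = -332$ ($E = 4 \left(-43 - 40\right) = 4 \left(-83\right) = -332$)
$g = \frac{25079780}{14173411}$ ($g = - \frac{9275}{-5241} - \frac{5}{24339} = \left(-9275\right) \left(- \frac{1}{5241}\right) - \frac{5}{24339} = \frac{9275}{5241} - \frac{5}{24339} = \frac{25079780}{14173411} \approx 1.7695$)
$g - 101 \left(71 + E\right) = \frac{25079780}{14173411} - 101 \left(71 - 332\right) = \frac{25079780}{14173411} - -26361 = \frac{25079780}{14173411} + 26361 = \frac{373650367151}{14173411}$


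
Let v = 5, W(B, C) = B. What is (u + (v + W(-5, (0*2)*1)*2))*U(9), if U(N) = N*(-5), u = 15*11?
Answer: -7200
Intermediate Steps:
u = 165
U(N) = -5*N
(u + (v + W(-5, (0*2)*1)*2))*U(9) = (165 + (5 - 5*2))*(-5*9) = (165 + (5 - 10))*(-45) = (165 - 5)*(-45) = 160*(-45) = -7200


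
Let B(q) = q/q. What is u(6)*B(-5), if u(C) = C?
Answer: 6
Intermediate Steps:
B(q) = 1
u(6)*B(-5) = 6*1 = 6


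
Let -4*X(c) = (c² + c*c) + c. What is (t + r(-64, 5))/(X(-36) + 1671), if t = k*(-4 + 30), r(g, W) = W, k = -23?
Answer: -593/1032 ≈ -0.57461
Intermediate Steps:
X(c) = -c²/2 - c/4 (X(c) = -((c² + c*c) + c)/4 = -((c² + c²) + c)/4 = -(2*c² + c)/4 = -(c + 2*c²)/4 = -c²/2 - c/4)
t = -598 (t = -23*(-4 + 30) = -23*26 = -598)
(t + r(-64, 5))/(X(-36) + 1671) = (-598 + 5)/(-¼*(-36)*(1 + 2*(-36)) + 1671) = -593/(-¼*(-36)*(1 - 72) + 1671) = -593/(-¼*(-36)*(-71) + 1671) = -593/(-639 + 1671) = -593/1032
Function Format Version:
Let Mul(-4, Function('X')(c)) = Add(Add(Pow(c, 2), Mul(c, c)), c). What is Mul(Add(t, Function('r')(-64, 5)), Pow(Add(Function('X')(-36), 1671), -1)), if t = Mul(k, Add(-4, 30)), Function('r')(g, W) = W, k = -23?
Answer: Rational(-593, 1032) ≈ -0.57461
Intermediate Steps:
Function('X')(c) = Add(Mul(Rational(-1, 2), Pow(c, 2)), Mul(Rational(-1, 4), c)) (Function('X')(c) = Mul(Rational(-1, 4), Add(Add(Pow(c, 2), Mul(c, c)), c)) = Mul(Rational(-1, 4), Add(Add(Pow(c, 2), Pow(c, 2)), c)) = Mul(Rational(-1, 4), Add(Mul(2, Pow(c, 2)), c)) = Mul(Rational(-1, 4), Add(c, Mul(2, Pow(c, 2)))) = Add(Mul(Rational(-1, 2), Pow(c, 2)), Mul(Rational(-1, 4), c)))
t = -598 (t = Mul(-23, Add(-4, 30)) = Mul(-23, 26) = -598)
Mul(Add(t, Function('r')(-64, 5)), Pow(Add(Function('X')(-36), 1671), -1)) = Mul(Add(-598, 5), Pow(Add(Mul(Rational(-1, 4), -36, Add(1, Mul(2, -36))), 1671), -1)) = Mul(-593, Pow(Add(Mul(Rational(-1, 4), -36, Add(1, -72)), 1671), -1)) = Mul(-593, Pow(Add(Mul(Rational(-1, 4), -36, -71), 1671), -1)) = Mul(-593, Pow(Add(-639, 1671), -1)) = Mul(-593, Pow(1032, -1)) = Mul(-593, Rational(1, 1032)) = Rational(-593, 1032)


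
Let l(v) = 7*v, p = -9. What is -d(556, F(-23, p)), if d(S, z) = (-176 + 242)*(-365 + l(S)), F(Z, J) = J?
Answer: -232782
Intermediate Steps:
d(S, z) = -24090 + 462*S (d(S, z) = (-176 + 242)*(-365 + 7*S) = 66*(-365 + 7*S) = -24090 + 462*S)
-d(556, F(-23, p)) = -(-24090 + 462*556) = -(-24090 + 256872) = -1*232782 = -232782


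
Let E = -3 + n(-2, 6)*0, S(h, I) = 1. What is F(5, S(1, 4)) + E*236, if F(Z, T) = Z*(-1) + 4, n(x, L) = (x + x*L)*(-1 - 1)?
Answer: -709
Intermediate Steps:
n(x, L) = -2*x - 2*L*x (n(x, L) = (x + L*x)*(-2) = -2*x - 2*L*x)
E = -3 (E = -3 - 2*(-2)*(1 + 6)*0 = -3 - 2*(-2)*7*0 = -3 + 28*0 = -3 + 0 = -3)
F(Z, T) = 4 - Z (F(Z, T) = -Z + 4 = 4 - Z)
F(5, S(1, 4)) + E*236 = (4 - 1*5) - 3*236 = (4 - 5) - 708 = -1 - 708 = -709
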